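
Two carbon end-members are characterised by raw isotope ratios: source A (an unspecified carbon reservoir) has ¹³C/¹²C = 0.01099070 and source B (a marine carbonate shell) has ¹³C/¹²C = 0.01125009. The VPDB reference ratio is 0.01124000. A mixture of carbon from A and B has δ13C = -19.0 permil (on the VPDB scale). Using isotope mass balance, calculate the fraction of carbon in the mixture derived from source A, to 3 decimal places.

0.862

δ_A = (0.01099070/0.01124000 − 1)×1000 = (0.977820 − 1)×1000 = -22.180 permil
δ_B = (0.01125009/0.01124000 − 1)×1000 = (1.000898 − 1)×1000 = 0.898 permil
f_A = (δ_mix − δ_B)/(δ_A − δ_B) = (-19.0 − (0.898))/(-22.180 − (0.898))
f_A = -19.898 / -23.077 = 0.8622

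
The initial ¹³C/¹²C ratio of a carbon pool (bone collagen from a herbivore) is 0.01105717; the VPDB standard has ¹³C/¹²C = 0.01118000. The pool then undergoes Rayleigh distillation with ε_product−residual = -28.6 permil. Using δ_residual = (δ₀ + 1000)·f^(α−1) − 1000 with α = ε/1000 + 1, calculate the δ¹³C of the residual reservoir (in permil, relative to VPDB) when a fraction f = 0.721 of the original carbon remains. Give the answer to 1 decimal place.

δ₀ = (0.01105717/0.01118000 − 1)×1000 = (0.989013 − 1)×1000 = -10.987 permil
α − 1 = ε/1000 = -0.0286
f^(α−1) = 0.721^(-0.0286) = 1.009399
δ_res = (-10.987 + 1000) × 1.009399 − 1000 = 998.310 − 1000 = -1.69 permil

-1.7 permil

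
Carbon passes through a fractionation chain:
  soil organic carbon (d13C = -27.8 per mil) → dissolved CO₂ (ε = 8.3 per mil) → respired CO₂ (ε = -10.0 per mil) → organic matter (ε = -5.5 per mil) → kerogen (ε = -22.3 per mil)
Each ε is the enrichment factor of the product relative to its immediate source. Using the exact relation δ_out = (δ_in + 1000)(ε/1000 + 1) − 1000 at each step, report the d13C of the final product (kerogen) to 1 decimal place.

step 1: δ = (-27.80 + 1000)·(8.3/1000 + 1) − 1000 = -19.73 per mil
step 2: δ = (-19.73 + 1000)·(-10.0/1000 + 1) − 1000 = -29.53 per mil
step 3: δ = (-29.53 + 1000)·(-5.5/1000 + 1) − 1000 = -34.87 per mil
step 4: δ = (-34.87 + 1000)·(-22.3/1000 + 1) − 1000 = -56.39 per mil

-56.4 per mil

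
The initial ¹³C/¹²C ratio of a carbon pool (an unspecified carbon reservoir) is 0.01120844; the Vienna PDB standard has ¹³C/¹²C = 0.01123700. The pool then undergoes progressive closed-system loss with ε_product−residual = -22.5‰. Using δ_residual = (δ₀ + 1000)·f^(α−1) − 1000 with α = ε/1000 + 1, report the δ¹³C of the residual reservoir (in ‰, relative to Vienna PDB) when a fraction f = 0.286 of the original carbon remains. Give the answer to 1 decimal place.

26.0‰

δ₀ = (0.01120844/0.01123700 − 1)×1000 = (0.997458 − 1)×1000 = -2.542‰
α − 1 = ε/1000 = -0.0225
f^(α−1) = 0.286^(-0.0225) = 1.028565
δ_res = (-2.542 + 1000) × 1.028565 − 1000 = 1025.951 − 1000 = 25.95‰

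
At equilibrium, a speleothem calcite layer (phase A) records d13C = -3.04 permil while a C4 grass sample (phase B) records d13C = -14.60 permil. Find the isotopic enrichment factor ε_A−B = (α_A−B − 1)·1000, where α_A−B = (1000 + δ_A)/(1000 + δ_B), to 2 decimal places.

11.73 permil

α_A−B = (1000 + -3.04) / (1000 + -14.60) = 996.96 / 985.40 = 1.011731
ε_A−B = (1.011731 − 1) × 1000 = 11.731 permil
(The approximation ε ≈ δ_A − δ_B would give 11.56 permil.)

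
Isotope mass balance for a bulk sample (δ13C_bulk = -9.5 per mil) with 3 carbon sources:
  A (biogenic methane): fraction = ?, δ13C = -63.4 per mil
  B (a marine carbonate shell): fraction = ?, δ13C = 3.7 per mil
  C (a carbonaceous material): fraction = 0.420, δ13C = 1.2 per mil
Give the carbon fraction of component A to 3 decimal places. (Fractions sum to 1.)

0.181

Let f_A and f_B be the unknown fractions; fractions sum to 1 so f_A + f_B = 0.580.
Mass balance: Σ fᵢ·δᵢ = δ_bulk ⇒ f_A·(-63.4) + f_B·(3.7) = -9.5 − (0.504) = -10.004
Substitute f_B = 0.580 − f_A:
f_A·(-63.4 − 3.7) = -10.004 − 0.580×(3.7) = -12.150
f_A = -12.150 / -67.1 = 0.1811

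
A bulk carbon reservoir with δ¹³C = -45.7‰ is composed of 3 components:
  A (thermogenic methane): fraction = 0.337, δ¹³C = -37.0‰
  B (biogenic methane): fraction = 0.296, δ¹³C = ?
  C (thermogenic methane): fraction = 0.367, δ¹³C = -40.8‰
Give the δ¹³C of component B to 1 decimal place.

Isotope mass balance: δ_bulk = Σ fᵢ·δᵢ.
-45.7 = 0.337×(-37.0) + 0.296×δ_B + 0.367×(-40.8)
0.296·δ_B = -45.7 − (-27.443) = -18.257
δ_B = -18.257 / 0.296 = -61.68‰

-61.7‰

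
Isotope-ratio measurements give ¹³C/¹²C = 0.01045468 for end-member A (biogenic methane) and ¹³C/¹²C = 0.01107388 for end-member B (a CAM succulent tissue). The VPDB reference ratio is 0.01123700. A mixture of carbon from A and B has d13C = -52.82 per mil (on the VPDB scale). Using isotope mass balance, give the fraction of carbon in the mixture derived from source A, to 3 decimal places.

δ_A = (0.01045468/0.01123700 − 1)×1000 = (0.930380 − 1)×1000 = -69.620 per mil
δ_B = (0.01107388/0.01123700 − 1)×1000 = (0.985484 − 1)×1000 = -14.516 per mil
f_A = (δ_mix − δ_B)/(δ_A − δ_B) = (-52.82 − (-14.516))/(-69.620 − (-14.516))
f_A = -38.304 / -55.104 = 0.6951

0.695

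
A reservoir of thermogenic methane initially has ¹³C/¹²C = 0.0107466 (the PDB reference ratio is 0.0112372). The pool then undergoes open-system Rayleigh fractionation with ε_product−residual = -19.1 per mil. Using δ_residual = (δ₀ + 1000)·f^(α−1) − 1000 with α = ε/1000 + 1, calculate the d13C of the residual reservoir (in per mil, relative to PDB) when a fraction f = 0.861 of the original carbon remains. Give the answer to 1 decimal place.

-40.9 per mil

δ₀ = (0.0107466/0.0112372 − 1)×1000 = (0.956341 − 1)×1000 = -43.659 per mil
α − 1 = ε/1000 = -0.0191
f^(α−1) = 0.861^(-0.0191) = 1.002863
δ_res = (-43.659 + 1000) × 1.002863 − 1000 = 959.079 − 1000 = -40.92 per mil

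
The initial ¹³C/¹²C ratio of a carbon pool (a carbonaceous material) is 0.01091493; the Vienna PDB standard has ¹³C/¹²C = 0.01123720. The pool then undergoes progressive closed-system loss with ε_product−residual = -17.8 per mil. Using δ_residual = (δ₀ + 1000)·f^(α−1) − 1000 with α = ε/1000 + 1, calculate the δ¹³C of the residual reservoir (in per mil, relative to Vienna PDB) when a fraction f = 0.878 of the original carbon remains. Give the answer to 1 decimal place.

δ₀ = (0.01091493/0.01123720 − 1)×1000 = (0.971321 − 1)×1000 = -28.679 per mil
α − 1 = ε/1000 = -0.0178
f^(α−1) = 0.878^(-0.0178) = 1.002319
δ_res = (-28.679 + 1000) × 1.002319 − 1000 = 973.573 − 1000 = -26.43 per mil

-26.4 per mil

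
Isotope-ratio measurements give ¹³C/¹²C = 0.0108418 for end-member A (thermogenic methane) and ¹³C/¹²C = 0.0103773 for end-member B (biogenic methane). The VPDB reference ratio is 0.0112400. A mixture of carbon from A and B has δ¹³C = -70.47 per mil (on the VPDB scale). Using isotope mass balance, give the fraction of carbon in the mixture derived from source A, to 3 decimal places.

0.152

δ_A = (0.0108418/0.0112400 − 1)×1000 = (0.964573 − 1)×1000 = -35.427 per mil
δ_B = (0.0103773/0.0112400 − 1)×1000 = (0.923247 − 1)×1000 = -76.753 per mil
f_A = (δ_mix − δ_B)/(δ_A − δ_B) = (-70.47 − (-76.753))/(-35.427 − (-76.753))
f_A = 6.283 / 41.326 = 0.1520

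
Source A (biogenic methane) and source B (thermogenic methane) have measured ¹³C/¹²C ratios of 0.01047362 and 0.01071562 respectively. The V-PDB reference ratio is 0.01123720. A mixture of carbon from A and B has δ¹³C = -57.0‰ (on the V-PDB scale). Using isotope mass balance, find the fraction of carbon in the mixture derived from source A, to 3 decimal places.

0.491

δ_A = (0.01047362/0.01123720 − 1)×1000 = (0.932049 − 1)×1000 = -67.951‰
δ_B = (0.01071562/0.01123720 − 1)×1000 = (0.953585 − 1)×1000 = -46.415‰
f_A = (δ_mix − δ_B)/(δ_A − δ_B) = (-57.0 − (-46.415))/(-67.951 − (-46.415))
f_A = -10.585 / -21.536 = 0.4915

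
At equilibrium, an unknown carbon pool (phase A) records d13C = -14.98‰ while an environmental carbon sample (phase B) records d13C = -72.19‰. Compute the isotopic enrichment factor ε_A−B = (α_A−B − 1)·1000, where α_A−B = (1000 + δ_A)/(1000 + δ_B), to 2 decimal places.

α_A−B = (1000 + -14.98) / (1000 + -72.19) = 985.02 / 927.81 = 1.061661
ε_A−B = (1.061661 − 1) × 1000 = 61.661‰
(The approximation ε ≈ δ_A − δ_B would give 57.21‰.)

61.66‰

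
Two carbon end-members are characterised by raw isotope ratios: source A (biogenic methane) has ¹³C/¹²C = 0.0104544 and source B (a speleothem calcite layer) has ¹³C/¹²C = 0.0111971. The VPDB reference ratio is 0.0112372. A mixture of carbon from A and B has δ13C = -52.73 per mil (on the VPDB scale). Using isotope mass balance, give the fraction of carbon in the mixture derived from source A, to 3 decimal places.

0.744

δ_A = (0.0104544/0.0112372 − 1)×1000 = (0.930339 − 1)×1000 = -69.661 per mil
δ_B = (0.0111971/0.0112372 − 1)×1000 = (0.996431 − 1)×1000 = -3.569 per mil
f_A = (δ_mix − δ_B)/(δ_A − δ_B) = (-52.73 − (-3.569))/(-69.661 − (-3.569))
f_A = -49.161 / -66.093 = 0.7438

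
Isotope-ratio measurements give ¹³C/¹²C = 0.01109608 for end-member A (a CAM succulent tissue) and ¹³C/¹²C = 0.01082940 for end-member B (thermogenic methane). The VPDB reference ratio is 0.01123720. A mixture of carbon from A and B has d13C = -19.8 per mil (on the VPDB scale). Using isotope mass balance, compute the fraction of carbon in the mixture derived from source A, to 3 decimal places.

δ_A = (0.01109608/0.01123720 − 1)×1000 = (0.987442 − 1)×1000 = -12.558 per mil
δ_B = (0.01082940/0.01123720 − 1)×1000 = (0.963710 − 1)×1000 = -36.290 per mil
f_A = (δ_mix − δ_B)/(δ_A − δ_B) = (-19.8 − (-36.290))/(-12.558 − (-36.290))
f_A = 16.490 / 23.732 = 0.6949

0.695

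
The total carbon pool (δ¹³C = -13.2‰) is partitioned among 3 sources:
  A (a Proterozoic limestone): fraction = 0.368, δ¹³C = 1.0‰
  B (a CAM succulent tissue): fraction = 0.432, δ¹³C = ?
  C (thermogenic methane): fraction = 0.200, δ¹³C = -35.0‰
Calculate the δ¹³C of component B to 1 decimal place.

-15.2‰

Isotope mass balance: δ_bulk = Σ fᵢ·δᵢ.
-13.2 = 0.368×(1.0) + 0.432×δ_B + 0.200×(-35.0)
0.432·δ_B = -13.2 − (-6.632) = -6.568
δ_B = -6.568 / 0.432 = -15.20‰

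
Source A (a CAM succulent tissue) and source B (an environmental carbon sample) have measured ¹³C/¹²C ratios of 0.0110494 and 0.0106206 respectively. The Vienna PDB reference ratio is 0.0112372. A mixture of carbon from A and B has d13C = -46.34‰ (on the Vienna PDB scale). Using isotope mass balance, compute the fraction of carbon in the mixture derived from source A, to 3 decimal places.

0.224

δ_A = (0.0110494/0.0112372 − 1)×1000 = (0.983288 − 1)×1000 = -16.712‰
δ_B = (0.0106206/0.0112372 − 1)×1000 = (0.945129 − 1)×1000 = -54.871‰
f_A = (δ_mix − δ_B)/(δ_A − δ_B) = (-46.34 − (-54.871))/(-16.712 − (-54.871))
f_A = 8.531 / 38.159 = 0.2236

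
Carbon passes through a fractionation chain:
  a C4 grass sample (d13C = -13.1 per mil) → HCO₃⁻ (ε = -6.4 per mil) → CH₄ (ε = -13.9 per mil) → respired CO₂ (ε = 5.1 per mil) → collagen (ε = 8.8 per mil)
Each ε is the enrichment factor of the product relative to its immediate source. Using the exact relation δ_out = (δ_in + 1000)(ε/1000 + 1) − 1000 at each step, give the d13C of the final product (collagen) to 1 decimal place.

-19.6 per mil

step 1: δ = (-13.10 + 1000)·(-6.4/1000 + 1) − 1000 = -19.42 per mil
step 2: δ = (-19.42 + 1000)·(-13.9/1000 + 1) − 1000 = -33.05 per mil
step 3: δ = (-33.05 + 1000)·(5.1/1000 + 1) − 1000 = -28.11 per mil
step 4: δ = (-28.11 + 1000)·(8.8/1000 + 1) − 1000 = -19.56 per mil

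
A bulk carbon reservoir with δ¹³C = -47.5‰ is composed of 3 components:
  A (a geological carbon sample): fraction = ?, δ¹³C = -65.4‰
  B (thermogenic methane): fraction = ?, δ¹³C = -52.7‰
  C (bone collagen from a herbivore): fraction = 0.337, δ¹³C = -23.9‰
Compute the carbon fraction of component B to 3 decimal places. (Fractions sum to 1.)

Let f_B and f_A be the unknown fractions; fractions sum to 1 so f_B + f_A = 0.663.
Mass balance: Σ fᵢ·δᵢ = δ_bulk ⇒ f_B·(-52.7) + f_A·(-65.4) = -47.5 − (-8.054) = -39.446
Substitute f_A = 0.663 − f_B:
f_B·(-52.7 − -65.4) = -39.446 − 0.663×(-65.4) = 3.915
f_B = 3.915 / 12.7 = 0.3082

0.308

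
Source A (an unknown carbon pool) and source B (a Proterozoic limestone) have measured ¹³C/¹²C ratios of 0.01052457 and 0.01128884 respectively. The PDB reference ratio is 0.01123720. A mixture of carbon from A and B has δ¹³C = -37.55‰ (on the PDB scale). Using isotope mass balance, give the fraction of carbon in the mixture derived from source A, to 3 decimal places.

δ_A = (0.01052457/0.01123720 − 1)×1000 = (0.936583 − 1)×1000 = -63.417‰
δ_B = (0.01128884/0.01123720 − 1)×1000 = (1.004595 − 1)×1000 = 4.595‰
f_A = (δ_mix − δ_B)/(δ_A − δ_B) = (-37.55 − (4.595))/(-63.417 − (4.595))
f_A = -42.145 / -68.012 = 0.6197

0.620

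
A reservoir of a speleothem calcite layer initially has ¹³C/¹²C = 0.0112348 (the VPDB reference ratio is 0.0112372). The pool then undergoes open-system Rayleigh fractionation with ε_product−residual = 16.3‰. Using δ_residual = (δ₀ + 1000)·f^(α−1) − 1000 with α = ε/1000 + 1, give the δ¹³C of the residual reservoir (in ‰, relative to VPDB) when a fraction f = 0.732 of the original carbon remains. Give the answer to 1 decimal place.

δ₀ = (0.0112348/0.0112372 − 1)×1000 = (0.999786 − 1)×1000 = -0.214‰
α − 1 = ε/1000 = 0.0163
f^(α−1) = 0.732^(0.0163) = 0.994928
δ_res = (-0.214 + 1000) × 0.994928 − 1000 = 994.715 − 1000 = -5.28‰

-5.3‰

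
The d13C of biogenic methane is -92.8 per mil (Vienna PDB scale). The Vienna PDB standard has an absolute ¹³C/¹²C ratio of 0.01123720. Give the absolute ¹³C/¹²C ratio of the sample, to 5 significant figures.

R_sample = R_standard × (d13C/1000 + 1)
R_sample = 0.01123720 × (-92.8/1000 + 1) = 0.01123720 × 0.907200
R_sample = 0.0101944

0.010194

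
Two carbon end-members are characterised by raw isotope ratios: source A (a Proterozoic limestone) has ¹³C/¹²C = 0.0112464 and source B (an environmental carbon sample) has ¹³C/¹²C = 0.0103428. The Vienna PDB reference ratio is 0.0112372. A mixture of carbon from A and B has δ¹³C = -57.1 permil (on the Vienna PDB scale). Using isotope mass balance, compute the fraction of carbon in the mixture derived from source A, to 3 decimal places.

0.280

δ_A = (0.0112464/0.0112372 − 1)×1000 = (1.000819 − 1)×1000 = 0.819 permil
δ_B = (0.0103428/0.0112372 − 1)×1000 = (0.920407 − 1)×1000 = -79.593 permil
f_A = (δ_mix − δ_B)/(δ_A − δ_B) = (-57.1 − (-79.593))/(0.819 − (-79.593))
f_A = 22.493 / 80.411 = 0.2797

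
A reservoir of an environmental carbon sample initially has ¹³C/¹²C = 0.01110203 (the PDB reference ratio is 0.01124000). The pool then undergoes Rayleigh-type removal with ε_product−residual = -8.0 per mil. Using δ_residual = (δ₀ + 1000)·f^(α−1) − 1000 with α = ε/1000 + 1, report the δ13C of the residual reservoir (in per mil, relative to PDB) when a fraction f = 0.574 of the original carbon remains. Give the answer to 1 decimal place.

δ₀ = (0.01110203/0.01124000 − 1)×1000 = (0.987725 − 1)×1000 = -12.275 per mil
α − 1 = ε/1000 = -0.0080
f^(α−1) = 0.574^(-0.0080) = 1.004451
δ_res = (-12.275 + 1000) × 1.004451 − 1000 = 992.121 − 1000 = -7.88 per mil

-7.9 per mil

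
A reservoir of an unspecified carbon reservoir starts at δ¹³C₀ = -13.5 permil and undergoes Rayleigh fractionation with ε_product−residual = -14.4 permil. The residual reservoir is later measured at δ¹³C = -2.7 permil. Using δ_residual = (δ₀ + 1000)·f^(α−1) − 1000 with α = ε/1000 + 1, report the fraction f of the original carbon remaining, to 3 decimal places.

α − 1 = ε/1000 = -0.0144
(δ_res + 1000)/(δ₀ + 1000) = (-2.7 + 1000)/(-13.5 + 1000) = 997.3/986.5 = 1.010948
f = 1.010948^(1/-0.0144) = exp(ln(1.010948)/-0.0144) = exp(0.01089/-0.0144)
f = exp(-0.7561) = 0.4695

0.469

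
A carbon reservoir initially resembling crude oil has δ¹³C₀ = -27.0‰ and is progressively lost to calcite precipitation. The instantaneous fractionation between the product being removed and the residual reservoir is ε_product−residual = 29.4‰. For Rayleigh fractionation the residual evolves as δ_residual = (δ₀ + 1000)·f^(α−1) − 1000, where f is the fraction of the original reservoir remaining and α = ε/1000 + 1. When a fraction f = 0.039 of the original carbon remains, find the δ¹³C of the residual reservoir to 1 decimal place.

-115.5‰

Rayleigh residual: δ_res = (δ₀ + 1000)·f^(α−1) − 1000
α = ε/1000 + 1 = 1.02940, so α − 1 = 0.02940
f^(α−1) = 0.039^(0.02940) = 0.909028
δ_res = (-27.0 + 1000) × 0.909028 − 1000 = 884.484 − 1000 = -115.52‰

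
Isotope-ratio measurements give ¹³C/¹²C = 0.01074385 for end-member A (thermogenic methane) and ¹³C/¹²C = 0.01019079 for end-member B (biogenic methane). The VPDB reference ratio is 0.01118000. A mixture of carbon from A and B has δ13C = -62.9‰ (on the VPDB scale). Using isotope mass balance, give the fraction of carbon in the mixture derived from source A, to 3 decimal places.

0.517

δ_A = (0.01074385/0.01118000 − 1)×1000 = (0.960988 − 1)×1000 = -39.012‰
δ_B = (0.01019079/0.01118000 − 1)×1000 = (0.911520 − 1)×1000 = -88.480‰
f_A = (δ_mix − δ_B)/(δ_A − δ_B) = (-62.9 − (-88.480))/(-39.012 − (-88.480))
f_A = 25.580 / 49.469 = 0.5171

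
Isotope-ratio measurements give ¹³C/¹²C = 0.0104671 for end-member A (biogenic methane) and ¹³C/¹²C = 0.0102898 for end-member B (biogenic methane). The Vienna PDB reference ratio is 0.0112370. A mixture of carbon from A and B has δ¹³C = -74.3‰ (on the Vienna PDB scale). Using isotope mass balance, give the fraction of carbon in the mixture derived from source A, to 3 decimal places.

δ_A = (0.0104671/0.0112370 − 1)×1000 = (0.931485 − 1)×1000 = -68.515‰
δ_B = (0.0102898/0.0112370 − 1)×1000 = (0.915707 − 1)×1000 = -84.293‰
f_A = (δ_mix − δ_B)/(δ_A − δ_B) = (-74.3 − (-84.293))/(-68.515 − (-84.293))
f_A = 9.993 / 15.778 = 0.6333

0.633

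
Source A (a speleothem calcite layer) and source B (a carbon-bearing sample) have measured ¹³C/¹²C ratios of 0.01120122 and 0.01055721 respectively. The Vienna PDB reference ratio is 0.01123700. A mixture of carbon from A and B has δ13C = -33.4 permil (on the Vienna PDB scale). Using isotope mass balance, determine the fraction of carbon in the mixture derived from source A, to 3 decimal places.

0.473

δ_A = (0.01120122/0.01123700 − 1)×1000 = (0.996816 − 1)×1000 = -3.184 permil
δ_B = (0.01055721/0.01123700 − 1)×1000 = (0.939504 − 1)×1000 = -60.496 permil
f_A = (δ_mix − δ_B)/(δ_A − δ_B) = (-33.4 − (-60.496))/(-3.184 − (-60.496))
f_A = 27.096 / 57.312 = 0.4728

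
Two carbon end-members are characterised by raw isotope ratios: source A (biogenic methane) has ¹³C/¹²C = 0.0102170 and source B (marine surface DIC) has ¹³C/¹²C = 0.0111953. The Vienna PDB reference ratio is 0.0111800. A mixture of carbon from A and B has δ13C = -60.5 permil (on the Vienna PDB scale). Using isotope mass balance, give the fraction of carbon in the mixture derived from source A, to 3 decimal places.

δ_A = (0.0102170/0.0111800 − 1)×1000 = (0.913864 − 1)×1000 = -86.136 permil
δ_B = (0.0111953/0.0111800 − 1)×1000 = (1.001369 − 1)×1000 = 1.369 permil
f_A = (δ_mix − δ_B)/(δ_A − δ_B) = (-60.5 − (1.369))/(-86.136 − (1.369))
f_A = -61.869 / -87.504 = 0.7070

0.707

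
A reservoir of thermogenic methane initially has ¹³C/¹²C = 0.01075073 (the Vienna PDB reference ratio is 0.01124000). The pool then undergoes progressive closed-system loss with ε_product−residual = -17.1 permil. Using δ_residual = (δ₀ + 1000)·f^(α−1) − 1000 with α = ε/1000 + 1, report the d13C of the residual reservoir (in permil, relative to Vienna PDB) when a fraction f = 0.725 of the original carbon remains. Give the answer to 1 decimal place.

δ₀ = (0.01075073/0.01124000 − 1)×1000 = (0.956471 − 1)×1000 = -43.529 permil
α − 1 = ε/1000 = -0.0171
f^(α−1) = 0.725^(-0.0171) = 1.005514
δ_res = (-43.529 + 1000) × 1.005514 − 1000 = 961.745 − 1000 = -38.26 permil

-38.3 permil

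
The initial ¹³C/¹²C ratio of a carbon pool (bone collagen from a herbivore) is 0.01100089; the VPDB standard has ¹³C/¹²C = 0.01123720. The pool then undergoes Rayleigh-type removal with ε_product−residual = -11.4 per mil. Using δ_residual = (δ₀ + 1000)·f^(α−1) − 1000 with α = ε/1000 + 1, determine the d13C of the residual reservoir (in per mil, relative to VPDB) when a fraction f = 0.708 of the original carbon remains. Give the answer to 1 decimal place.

δ₀ = (0.01100089/0.01123720 − 1)×1000 = (0.978971 − 1)×1000 = -21.029 per mil
α − 1 = ε/1000 = -0.0114
f^(α−1) = 0.708^(-0.0114) = 1.003944
δ_res = (-21.029 + 1000) × 1.003944 − 1000 = 982.832 − 1000 = -17.17 per mil

-17.2 per mil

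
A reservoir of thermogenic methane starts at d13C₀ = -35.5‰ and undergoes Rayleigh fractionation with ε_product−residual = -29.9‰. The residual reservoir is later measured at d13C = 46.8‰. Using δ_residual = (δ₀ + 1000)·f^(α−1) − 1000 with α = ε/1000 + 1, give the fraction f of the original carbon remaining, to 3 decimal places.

α − 1 = ε/1000 = -0.0299
(δ_res + 1000)/(δ₀ + 1000) = (46.8 + 1000)/(-35.5 + 1000) = 1046.8/964.5 = 1.085329
f = 1.085329^(1/-0.0299) = exp(ln(1.085329)/-0.0299) = exp(0.08188/-0.0299)
f = exp(-2.7386) = 0.0647

0.065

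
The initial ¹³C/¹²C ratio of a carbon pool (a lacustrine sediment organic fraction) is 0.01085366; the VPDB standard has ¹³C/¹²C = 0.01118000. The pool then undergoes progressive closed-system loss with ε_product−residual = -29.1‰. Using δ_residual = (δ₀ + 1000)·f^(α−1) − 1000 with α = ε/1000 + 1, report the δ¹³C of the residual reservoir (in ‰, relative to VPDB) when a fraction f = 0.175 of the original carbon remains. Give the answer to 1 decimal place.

δ₀ = (0.01085366/0.01118000 − 1)×1000 = (0.970810 − 1)×1000 = -29.190‰
α − 1 = ε/1000 = -0.0291
f^(α−1) = 0.175^(-0.0291) = 1.052029
δ_res = (-29.190 + 1000) × 1.052029 − 1000 = 1021.320 − 1000 = 21.32‰

21.3‰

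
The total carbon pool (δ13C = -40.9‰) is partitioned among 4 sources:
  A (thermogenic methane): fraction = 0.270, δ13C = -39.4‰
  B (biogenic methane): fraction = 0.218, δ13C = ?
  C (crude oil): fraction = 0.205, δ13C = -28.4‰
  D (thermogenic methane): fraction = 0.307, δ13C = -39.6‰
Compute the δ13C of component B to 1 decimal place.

Isotope mass balance: δ_bulk = Σ fᵢ·δᵢ.
-40.9 = 0.270×(-39.4) + 0.218×δ_B + 0.205×(-28.4) + 0.307×(-39.6)
0.218·δ_B = -40.9 − (-28.617) = -12.283
δ_B = -12.283 / 0.218 = -56.34‰

-56.3‰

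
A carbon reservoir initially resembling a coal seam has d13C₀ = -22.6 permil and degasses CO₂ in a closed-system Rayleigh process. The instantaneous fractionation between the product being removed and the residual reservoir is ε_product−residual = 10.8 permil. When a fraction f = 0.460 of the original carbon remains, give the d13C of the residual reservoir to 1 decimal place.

Rayleigh residual: δ_res = (δ₀ + 1000)·f^(α−1) − 1000
α = ε/1000 + 1 = 1.01080, so α − 1 = 0.01080
f^(α−1) = 0.460^(0.01080) = 0.991649
δ_res = (-22.6 + 1000) × 0.991649 − 1000 = 969.237 − 1000 = -30.76 permil

-30.8 permil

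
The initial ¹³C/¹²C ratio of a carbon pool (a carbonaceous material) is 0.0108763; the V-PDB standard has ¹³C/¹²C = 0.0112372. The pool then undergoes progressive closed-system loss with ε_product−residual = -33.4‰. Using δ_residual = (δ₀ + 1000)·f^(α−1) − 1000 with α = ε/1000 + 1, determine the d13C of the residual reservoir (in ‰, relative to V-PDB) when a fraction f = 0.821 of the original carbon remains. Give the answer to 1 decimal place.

δ₀ = (0.0108763/0.0112372 − 1)×1000 = (0.967883 − 1)×1000 = -32.117‰
α − 1 = ε/1000 = -0.0334
f^(α−1) = 0.821^(-0.0334) = 1.006609
δ_res = (-32.117 + 1000) × 1.006609 − 1000 = 974.280 − 1000 = -25.72‰

-25.7‰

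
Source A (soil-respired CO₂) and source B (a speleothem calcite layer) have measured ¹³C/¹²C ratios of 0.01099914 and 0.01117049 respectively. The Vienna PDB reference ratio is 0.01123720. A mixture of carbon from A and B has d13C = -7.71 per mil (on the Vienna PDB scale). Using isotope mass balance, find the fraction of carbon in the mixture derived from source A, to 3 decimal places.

0.116

δ_A = (0.01099914/0.01123720 − 1)×1000 = (0.978815 − 1)×1000 = -21.185 per mil
δ_B = (0.01117049/0.01123720 − 1)×1000 = (0.994063 − 1)×1000 = -5.937 per mil
f_A = (δ_mix − δ_B)/(δ_A − δ_B) = (-7.71 − (-5.937))/(-21.185 − (-5.937))
f_A = -1.773 / -15.248 = 0.1163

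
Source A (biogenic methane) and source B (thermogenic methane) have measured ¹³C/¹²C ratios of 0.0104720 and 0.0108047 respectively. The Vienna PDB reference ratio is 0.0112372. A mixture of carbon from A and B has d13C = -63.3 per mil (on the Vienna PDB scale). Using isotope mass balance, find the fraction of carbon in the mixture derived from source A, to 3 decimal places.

0.838

δ_A = (0.0104720/0.0112372 − 1)×1000 = (0.931905 − 1)×1000 = -68.095 per mil
δ_B = (0.0108047/0.0112372 − 1)×1000 = (0.961512 − 1)×1000 = -38.488 per mil
f_A = (δ_mix − δ_B)/(δ_A − δ_B) = (-63.3 − (-38.488))/(-68.095 − (-38.488))
f_A = -24.812 / -29.607 = 0.8380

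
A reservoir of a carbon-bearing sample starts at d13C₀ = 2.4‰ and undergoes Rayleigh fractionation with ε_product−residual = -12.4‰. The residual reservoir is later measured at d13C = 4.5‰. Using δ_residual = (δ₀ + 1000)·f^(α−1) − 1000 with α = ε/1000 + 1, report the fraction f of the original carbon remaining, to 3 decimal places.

0.845

α − 1 = ε/1000 = -0.0124
(δ_res + 1000)/(δ₀ + 1000) = (4.5 + 1000)/(2.4 + 1000) = 1004.5/1002.4 = 1.002095
f = 1.002095^(1/-0.0124) = exp(ln(1.002095)/-0.0124) = exp(0.00209/-0.0124)
f = exp(-0.1688) = 0.8447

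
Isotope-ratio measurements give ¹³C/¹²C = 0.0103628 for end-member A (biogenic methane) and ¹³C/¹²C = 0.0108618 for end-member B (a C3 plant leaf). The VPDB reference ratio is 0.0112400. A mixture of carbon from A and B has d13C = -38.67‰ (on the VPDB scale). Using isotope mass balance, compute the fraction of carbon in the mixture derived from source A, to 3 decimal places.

0.113

δ_A = (0.0103628/0.0112400 − 1)×1000 = (0.921957 − 1)×1000 = -78.043‰
δ_B = (0.0108618/0.0112400 − 1)×1000 = (0.966352 − 1)×1000 = -33.648‰
f_A = (δ_mix − δ_B)/(δ_A − δ_B) = (-38.67 − (-33.648))/(-78.043 − (-33.648))
f_A = -5.022 / -44.395 = 0.1131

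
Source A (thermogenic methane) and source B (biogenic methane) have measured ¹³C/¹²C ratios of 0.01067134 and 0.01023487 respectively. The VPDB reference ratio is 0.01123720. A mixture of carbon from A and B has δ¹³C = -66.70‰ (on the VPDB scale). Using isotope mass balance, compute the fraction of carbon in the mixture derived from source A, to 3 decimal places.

δ_A = (0.01067134/0.01123720 − 1)×1000 = (0.949644 − 1)×1000 = -50.356‰
δ_B = (0.01023487/0.01123720 − 1)×1000 = (0.910803 − 1)×1000 = -89.197‰
f_A = (δ_mix − δ_B)/(δ_A − δ_B) = (-66.70 − (-89.197))/(-50.356 − (-89.197))
f_A = 22.497 / 38.842 = 0.5792

0.579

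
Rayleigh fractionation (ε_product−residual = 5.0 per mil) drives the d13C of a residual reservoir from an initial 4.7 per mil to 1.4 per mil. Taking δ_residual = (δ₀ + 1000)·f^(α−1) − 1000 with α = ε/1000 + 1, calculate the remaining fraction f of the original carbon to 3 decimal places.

α − 1 = ε/1000 = 0.0050
(δ_res + 1000)/(δ₀ + 1000) = (1.4 + 1000)/(4.7 + 1000) = 1001.4/1004.7 = 0.996715
f = 0.996715^(1/0.0050) = exp(ln(0.996715)/0.0050) = exp(-0.00329/0.0050)
f = exp(-0.6580) = 0.5179

0.518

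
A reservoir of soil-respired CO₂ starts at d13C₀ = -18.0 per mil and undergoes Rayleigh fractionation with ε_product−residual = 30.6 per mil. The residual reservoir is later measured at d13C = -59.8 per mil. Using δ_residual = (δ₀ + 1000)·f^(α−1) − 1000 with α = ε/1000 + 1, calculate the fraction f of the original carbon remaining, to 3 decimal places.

α − 1 = ε/1000 = 0.0306
(δ_res + 1000)/(δ₀ + 1000) = (-59.8 + 1000)/(-18.0 + 1000) = 940.2/982.0 = 0.957434
f = 0.957434^(1/0.0306) = exp(ln(0.957434)/0.0306) = exp(-0.04350/0.0306)
f = exp(-1.4215) = 0.2413

0.241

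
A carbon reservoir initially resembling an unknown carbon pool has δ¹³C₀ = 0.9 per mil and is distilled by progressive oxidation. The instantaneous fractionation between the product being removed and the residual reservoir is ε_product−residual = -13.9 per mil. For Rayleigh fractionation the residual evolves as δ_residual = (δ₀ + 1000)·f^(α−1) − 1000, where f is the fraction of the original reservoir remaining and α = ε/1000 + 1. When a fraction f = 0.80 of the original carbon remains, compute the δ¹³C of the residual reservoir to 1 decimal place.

4.0 per mil

Rayleigh residual: δ_res = (δ₀ + 1000)·f^(α−1) − 1000
α = ε/1000 + 1 = 0.98610, so α − 1 = -0.01390
f^(α−1) = 0.80^(-0.01390) = 1.003107
δ_res = (0.9 + 1000) × 1.003107 − 1000 = 1004.009 − 1000 = 4.01 per mil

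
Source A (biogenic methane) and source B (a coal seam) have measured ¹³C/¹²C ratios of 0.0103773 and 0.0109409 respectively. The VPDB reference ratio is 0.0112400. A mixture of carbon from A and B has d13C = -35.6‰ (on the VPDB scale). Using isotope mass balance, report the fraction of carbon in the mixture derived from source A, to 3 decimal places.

δ_A = (0.0103773/0.0112400 − 1)×1000 = (0.923247 − 1)×1000 = -76.753‰
δ_B = (0.0109409/0.0112400 − 1)×1000 = (0.973390 − 1)×1000 = -26.610‰
f_A = (δ_mix − δ_B)/(δ_A − δ_B) = (-35.6 − (-26.610))/(-76.753 − (-26.610))
f_A = -8.990 / -50.142 = 0.1793

0.179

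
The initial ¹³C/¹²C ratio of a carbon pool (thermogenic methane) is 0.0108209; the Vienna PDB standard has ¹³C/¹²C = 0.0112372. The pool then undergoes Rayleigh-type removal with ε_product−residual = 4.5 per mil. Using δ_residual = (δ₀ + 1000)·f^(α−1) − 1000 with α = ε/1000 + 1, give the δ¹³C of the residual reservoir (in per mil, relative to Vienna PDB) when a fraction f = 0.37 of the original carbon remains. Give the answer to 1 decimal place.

-41.3 per mil

δ₀ = (0.0108209/0.0112372 − 1)×1000 = (0.962953 − 1)×1000 = -37.047 per mil
α − 1 = ε/1000 = 0.0045
f^(α−1) = 0.37^(0.0045) = 0.995536
δ_res = (-37.047 + 1000) × 0.995536 − 1000 = 958.655 − 1000 = -41.35 per mil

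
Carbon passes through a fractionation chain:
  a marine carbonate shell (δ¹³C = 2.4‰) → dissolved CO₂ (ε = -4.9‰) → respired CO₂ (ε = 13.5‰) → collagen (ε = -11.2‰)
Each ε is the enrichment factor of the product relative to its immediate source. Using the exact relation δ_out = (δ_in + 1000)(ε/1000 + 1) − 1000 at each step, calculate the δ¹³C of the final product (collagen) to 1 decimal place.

-0.4‰

step 1: δ = (2.40 + 1000)·(-4.9/1000 + 1) − 1000 = -2.51‰
step 2: δ = (-2.51 + 1000)·(13.5/1000 + 1) − 1000 = 10.95‰
step 3: δ = (10.95 + 1000)·(-11.2/1000 + 1) − 1000 = -0.37‰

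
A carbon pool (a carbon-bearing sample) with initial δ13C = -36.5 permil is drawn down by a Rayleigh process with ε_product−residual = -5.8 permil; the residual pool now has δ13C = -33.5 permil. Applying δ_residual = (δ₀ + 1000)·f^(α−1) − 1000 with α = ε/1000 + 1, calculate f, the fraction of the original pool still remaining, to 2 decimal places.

0.59

α − 1 = ε/1000 = -0.0058
(δ_res + 1000)/(δ₀ + 1000) = (-33.5 + 1000)/(-36.5 + 1000) = 966.5/963.5 = 1.003114
f = 1.003114^(1/-0.0058) = exp(ln(1.003114)/-0.0058) = exp(0.00311/-0.0058)
f = exp(-0.5360) = 0.5851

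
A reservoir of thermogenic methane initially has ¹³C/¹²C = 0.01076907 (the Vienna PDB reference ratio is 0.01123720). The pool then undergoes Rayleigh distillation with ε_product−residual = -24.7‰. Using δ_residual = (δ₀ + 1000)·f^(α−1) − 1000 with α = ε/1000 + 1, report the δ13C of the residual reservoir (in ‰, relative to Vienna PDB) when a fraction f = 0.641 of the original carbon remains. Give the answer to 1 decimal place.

-31.1‰

δ₀ = (0.01076907/0.01123720 − 1)×1000 = (0.958341 − 1)×1000 = -41.659‰
α − 1 = ε/1000 = -0.0247
f^(α−1) = 0.641^(-0.0247) = 1.011045
δ_res = (-41.659 + 1000) × 1.011045 − 1000 = 968.926 − 1000 = -31.07‰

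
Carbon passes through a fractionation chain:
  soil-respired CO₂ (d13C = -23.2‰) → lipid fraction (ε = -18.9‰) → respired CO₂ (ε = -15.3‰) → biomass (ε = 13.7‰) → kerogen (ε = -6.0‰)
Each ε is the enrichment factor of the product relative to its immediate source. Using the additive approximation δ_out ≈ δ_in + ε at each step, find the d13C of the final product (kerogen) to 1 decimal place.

-49.7‰

step 1: δ ≈ -23.2 + (-18.9) = -42.1‰
step 2: δ ≈ -42.1 + (-15.3) = -57.4‰
step 3: δ ≈ -57.4 + (13.7) = -43.7‰
step 4: δ ≈ -43.7 + (-6.0) = -49.7‰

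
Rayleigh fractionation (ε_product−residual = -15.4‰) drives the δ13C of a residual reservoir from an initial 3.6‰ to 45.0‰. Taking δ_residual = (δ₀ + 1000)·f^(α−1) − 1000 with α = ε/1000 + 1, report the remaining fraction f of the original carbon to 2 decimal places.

0.07

α − 1 = ε/1000 = -0.0154
(δ_res + 1000)/(δ₀ + 1000) = (45.0 + 1000)/(3.6 + 1000) = 1045.0/1003.6 = 1.041251
f = 1.041251^(1/-0.0154) = exp(ln(1.041251)/-0.0154) = exp(0.04042/-0.0154)
f = exp(-2.6249) = 0.0724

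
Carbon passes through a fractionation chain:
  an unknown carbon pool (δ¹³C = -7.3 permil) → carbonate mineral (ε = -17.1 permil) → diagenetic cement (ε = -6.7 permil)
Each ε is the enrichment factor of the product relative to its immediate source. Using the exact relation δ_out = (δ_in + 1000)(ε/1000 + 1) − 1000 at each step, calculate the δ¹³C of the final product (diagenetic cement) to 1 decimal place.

step 1: δ = (-7.30 + 1000)·(-17.1/1000 + 1) − 1000 = -24.28 permil
step 2: δ = (-24.28 + 1000)·(-6.7/1000 + 1) − 1000 = -30.81 permil

-30.8 permil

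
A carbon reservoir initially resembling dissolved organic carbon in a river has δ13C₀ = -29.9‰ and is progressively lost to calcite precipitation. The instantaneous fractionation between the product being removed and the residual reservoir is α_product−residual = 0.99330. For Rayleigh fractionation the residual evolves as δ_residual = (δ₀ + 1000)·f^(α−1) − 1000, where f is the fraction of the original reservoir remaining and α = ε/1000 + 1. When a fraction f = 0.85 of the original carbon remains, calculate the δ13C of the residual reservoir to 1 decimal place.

-28.8‰

Rayleigh residual: δ_res = (δ₀ + 1000)·f^(α−1) − 1000
α − 1 = -0.00670
f^(α−1) = 0.85^(-0.00670) = 1.001089
δ_res = (-29.9 + 1000) × 1.001089 − 1000 = 971.157 − 1000 = -28.84‰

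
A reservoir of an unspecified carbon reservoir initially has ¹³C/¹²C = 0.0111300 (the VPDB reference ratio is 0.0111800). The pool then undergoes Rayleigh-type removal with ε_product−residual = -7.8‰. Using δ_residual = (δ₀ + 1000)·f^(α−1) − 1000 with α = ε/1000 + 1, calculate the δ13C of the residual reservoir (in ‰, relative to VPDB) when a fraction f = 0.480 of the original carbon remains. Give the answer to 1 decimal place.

δ₀ = (0.0111300/0.0111800 − 1)×1000 = (0.995528 − 1)×1000 = -4.472‰
α − 1 = ε/1000 = -0.0078
f^(α−1) = 0.480^(-0.0078) = 1.005741
δ_res = (-4.472 + 1000) × 1.005741 − 1000 = 1001.243 − 1000 = 1.24‰

1.2‰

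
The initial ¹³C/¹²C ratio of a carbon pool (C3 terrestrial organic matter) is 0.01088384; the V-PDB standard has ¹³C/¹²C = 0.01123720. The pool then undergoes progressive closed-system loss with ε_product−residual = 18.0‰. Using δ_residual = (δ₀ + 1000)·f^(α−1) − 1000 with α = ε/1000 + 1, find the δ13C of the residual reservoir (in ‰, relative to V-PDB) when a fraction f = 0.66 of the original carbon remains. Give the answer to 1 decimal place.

δ₀ = (0.01088384/0.01123720 − 1)×1000 = (0.968554 − 1)×1000 = -31.446‰
α − 1 = ε/1000 = 0.0180
f^(α−1) = 0.66^(0.0180) = 0.992549
δ_res = (-31.446 + 1000) × 0.992549 − 1000 = 961.337 − 1000 = -38.66‰

-38.7‰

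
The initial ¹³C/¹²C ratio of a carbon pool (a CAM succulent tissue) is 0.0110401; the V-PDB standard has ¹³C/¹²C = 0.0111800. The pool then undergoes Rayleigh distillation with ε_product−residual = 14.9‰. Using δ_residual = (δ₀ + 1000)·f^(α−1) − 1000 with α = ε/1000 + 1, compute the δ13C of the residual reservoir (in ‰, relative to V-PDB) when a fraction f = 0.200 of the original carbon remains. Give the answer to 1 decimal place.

δ₀ = (0.0110401/0.0111800 − 1)×1000 = (0.987487 − 1)×1000 = -12.513‰
α − 1 = ε/1000 = 0.0149
f^(α−1) = 0.200^(0.0149) = 0.976305
δ_res = (-12.513 + 1000) × 0.976305 − 1000 = 964.088 − 1000 = -35.91‰

-35.9‰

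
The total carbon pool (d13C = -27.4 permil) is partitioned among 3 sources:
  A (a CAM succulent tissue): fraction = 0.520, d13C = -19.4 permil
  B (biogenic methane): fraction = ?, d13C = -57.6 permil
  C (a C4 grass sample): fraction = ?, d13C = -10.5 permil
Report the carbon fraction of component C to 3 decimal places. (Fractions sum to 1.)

Let f_C and f_B be the unknown fractions; fractions sum to 1 so f_C + f_B = 0.480.
Mass balance: Σ fᵢ·δᵢ = δ_bulk ⇒ f_C·(-10.5) + f_B·(-57.6) = -27.4 − (-10.088) = -17.312
Substitute f_B = 0.480 − f_C:
f_C·(-10.5 − -57.6) = -17.312 − 0.480×(-57.6) = 10.336
f_C = 10.336 / 47.1 = 0.2194

0.219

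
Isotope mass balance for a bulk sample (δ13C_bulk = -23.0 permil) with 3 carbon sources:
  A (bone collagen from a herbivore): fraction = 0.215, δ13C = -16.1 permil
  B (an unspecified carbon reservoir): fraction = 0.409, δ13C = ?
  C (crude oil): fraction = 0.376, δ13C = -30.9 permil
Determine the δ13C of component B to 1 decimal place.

Isotope mass balance: δ_bulk = Σ fᵢ·δᵢ.
-23.0 = 0.215×(-16.1) + 0.409×δ_B + 0.376×(-30.9)
0.409·δ_B = -23.0 − (-15.080) = -7.920
δ_B = -7.920 / 0.409 = -19.36 permil

-19.4 permil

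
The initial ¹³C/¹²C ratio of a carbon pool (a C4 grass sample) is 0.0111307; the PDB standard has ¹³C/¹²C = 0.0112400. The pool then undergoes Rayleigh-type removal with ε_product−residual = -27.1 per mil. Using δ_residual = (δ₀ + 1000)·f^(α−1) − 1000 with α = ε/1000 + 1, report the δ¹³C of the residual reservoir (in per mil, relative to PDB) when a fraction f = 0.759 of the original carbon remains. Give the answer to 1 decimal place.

δ₀ = (0.0111307/0.0112400 − 1)×1000 = (0.990276 − 1)×1000 = -9.724 per mil
α − 1 = ε/1000 = -0.0271
f^(α−1) = 0.759^(-0.0271) = 1.007501
δ_res = (-9.724 + 1000) × 1.007501 − 1000 = 997.704 − 1000 = -2.30 per mil

-2.3 per mil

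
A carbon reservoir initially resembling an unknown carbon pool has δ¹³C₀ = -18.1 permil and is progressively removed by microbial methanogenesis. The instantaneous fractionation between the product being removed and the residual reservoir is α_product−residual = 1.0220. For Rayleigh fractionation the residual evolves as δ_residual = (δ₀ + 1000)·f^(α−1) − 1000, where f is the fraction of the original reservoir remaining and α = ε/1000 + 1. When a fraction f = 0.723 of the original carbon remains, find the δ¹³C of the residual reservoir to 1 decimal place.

Rayleigh residual: δ_res = (δ₀ + 1000)·f^(α−1) − 1000
α − 1 = 0.02200
f^(α−1) = 0.723^(0.02200) = 0.992890
δ_res = (-18.1 + 1000) × 0.992890 − 1000 = 974.918 − 1000 = -25.08 permil

-25.1 permil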